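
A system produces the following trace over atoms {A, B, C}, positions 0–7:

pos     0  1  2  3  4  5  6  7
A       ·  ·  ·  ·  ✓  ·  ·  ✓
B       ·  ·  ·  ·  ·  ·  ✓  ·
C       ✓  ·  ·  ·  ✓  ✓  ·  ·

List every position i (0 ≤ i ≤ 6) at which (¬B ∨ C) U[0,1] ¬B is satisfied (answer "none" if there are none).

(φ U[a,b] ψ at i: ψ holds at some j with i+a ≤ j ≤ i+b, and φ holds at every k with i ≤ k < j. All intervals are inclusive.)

0, 1, 2, 3, 4, 5

Evaluate at each i in [0,6]:
  i=0: ✓ (rhs at j=0)
  i=1: ✓ (rhs at j=1)
  i=2: ✓ (rhs at j=2)
  i=3: ✓ (rhs at j=3)
  i=4: ✓ (rhs at j=4)
  i=5: ✓ (rhs at j=5)
  i=6: ✗ (lhs fails at k=6 before rhs at j=7)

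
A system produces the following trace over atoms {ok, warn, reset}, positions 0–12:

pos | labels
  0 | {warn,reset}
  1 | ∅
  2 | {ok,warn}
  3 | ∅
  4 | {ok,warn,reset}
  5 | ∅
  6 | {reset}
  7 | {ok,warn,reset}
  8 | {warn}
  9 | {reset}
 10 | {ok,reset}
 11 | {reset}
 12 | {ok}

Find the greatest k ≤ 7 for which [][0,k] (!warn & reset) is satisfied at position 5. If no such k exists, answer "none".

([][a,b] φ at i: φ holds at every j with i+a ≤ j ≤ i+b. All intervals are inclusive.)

(!warn & reset) must hold from j=5 onward; find where it first fails.
  j=5: fails → no k works.

none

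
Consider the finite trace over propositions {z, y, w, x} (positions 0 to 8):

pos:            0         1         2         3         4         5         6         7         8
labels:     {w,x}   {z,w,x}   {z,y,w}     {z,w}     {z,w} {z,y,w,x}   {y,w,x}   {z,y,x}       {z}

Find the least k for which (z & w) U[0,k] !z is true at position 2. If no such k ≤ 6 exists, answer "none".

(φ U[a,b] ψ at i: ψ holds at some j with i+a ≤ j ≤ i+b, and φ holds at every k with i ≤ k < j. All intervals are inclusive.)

Need earliest j ≥ 2 with !z, and (z & w) at every k in [2,j-1].
  j=2: rhs fails.
  j=3: rhs fails.
  j=4: rhs fails.
  j=5: rhs fails.
  j=6: rhs holds; lhs holds on [2,5]. k = 4.

4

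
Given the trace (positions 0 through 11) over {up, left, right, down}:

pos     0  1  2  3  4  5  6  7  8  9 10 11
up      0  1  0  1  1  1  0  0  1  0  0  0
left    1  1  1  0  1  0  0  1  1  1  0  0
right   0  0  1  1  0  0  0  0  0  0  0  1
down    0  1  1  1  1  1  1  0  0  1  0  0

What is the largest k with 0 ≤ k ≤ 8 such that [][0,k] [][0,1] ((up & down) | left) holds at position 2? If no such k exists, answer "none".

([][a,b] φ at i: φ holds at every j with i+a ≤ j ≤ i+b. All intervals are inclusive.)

2

[][0,1] ((up & down) | left) must hold from j=2 onward; find where it first fails.
  j=2: holds
  j=3: holds
  j=4: holds
  j=5: fails
Holds on [2,4], so largest k = 2.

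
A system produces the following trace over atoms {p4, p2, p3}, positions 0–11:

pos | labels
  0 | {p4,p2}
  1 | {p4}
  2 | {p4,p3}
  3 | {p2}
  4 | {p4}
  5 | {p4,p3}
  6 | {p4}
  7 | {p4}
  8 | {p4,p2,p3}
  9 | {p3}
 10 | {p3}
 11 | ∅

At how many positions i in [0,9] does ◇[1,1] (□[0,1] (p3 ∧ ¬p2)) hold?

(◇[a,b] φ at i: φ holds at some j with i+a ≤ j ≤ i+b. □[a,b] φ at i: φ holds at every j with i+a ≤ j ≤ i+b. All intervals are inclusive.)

Evaluate at each i in [0,9]:
  i=0: ✗ (none in [1,1])
  i=1: ✗ (none in [2,2])
  i=2: ✗ (none in [3,3])
  i=3: ✗ (none in [4,4])
  i=4: ✗ (none in [5,5])
  i=5: ✗ (none in [6,6])
  i=6: ✗ (none in [7,7])
  i=7: ✗ (none in [8,8])
  i=8: ✓ (witness j=9)
  i=9: ✗ (none in [10,10])
Positions where it holds: {8} → 1.

1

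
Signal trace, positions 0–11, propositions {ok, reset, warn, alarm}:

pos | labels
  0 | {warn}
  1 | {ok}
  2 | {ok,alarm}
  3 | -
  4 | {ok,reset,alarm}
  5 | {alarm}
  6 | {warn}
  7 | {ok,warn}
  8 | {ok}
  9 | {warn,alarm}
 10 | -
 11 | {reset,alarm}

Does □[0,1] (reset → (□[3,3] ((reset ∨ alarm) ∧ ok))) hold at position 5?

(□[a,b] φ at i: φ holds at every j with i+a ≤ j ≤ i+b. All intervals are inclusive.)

Check (reset → (□[3,3] ((reset ∨ alarm) ∧ ok))) at every j in [5,6]:
  j=5: antecedent false → ✓
  j=6: antecedent false → ✓
All positions satisfy it → formula holds.

Yes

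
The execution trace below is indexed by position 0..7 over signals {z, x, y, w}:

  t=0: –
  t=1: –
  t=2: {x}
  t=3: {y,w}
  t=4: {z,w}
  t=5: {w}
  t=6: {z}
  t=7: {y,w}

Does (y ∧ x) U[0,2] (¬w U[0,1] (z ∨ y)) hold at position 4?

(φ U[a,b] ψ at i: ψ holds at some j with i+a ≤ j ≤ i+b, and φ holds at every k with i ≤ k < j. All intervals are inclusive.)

Holds

Need some j in [4,6] with (¬w U[0,1] (z ∨ y)), and (y ∧ x) at every k in [4,j-1].
  j=4: (¬w U[0,1] (z ∨ y)) holds; no prefix to check → satisfied.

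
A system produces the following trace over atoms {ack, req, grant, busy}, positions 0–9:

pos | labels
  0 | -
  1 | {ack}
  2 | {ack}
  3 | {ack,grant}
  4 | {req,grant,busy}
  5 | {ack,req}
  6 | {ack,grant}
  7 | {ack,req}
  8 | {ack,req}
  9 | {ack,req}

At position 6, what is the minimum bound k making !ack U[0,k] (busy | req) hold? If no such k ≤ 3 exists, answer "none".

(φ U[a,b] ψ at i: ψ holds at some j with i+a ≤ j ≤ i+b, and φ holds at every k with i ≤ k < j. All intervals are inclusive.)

none

Need earliest j ≥ 6 with (busy | req), and !ack at every k in [6,j-1].
  j=6: rhs fails.
  j=7: rhs holds but lhs fails at k=6.
  j=8: rhs holds but lhs fails at k=6.
  j=9: rhs holds but lhs fails at k=6.
No witness within the range → none.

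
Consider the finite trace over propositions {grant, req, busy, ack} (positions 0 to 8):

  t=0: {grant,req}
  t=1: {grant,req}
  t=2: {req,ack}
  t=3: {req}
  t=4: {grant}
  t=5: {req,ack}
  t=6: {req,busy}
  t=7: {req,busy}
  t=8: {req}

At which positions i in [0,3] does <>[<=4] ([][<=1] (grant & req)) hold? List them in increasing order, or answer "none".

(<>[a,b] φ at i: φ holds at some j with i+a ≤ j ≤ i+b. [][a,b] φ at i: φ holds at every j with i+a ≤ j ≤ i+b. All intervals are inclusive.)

Evaluate at each i in [0,3]:
  i=0: ✓ (witness j=0)
  i=1: ✗ (none in [1,5])
  i=2: ✗ (none in [2,6])
  i=3: ✗ (none in [3,7])

0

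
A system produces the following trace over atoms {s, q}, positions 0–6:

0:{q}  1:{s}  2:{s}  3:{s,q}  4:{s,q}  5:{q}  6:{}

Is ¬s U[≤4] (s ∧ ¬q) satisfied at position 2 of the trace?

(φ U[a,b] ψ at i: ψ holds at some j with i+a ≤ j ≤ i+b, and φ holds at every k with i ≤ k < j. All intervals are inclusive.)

Need some j in [2,6] with (s ∧ ¬q), and ¬s at every k in [2,j-1].
  j=2: (s ∧ ¬q) holds; no prefix to check → satisfied.

Yes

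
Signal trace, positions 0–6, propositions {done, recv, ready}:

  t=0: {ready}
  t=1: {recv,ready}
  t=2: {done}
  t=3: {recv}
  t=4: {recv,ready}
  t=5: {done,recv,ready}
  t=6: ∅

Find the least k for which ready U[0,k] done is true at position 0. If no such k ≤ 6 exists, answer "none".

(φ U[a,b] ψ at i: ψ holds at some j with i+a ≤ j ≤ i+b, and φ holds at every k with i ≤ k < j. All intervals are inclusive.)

2

Need earliest j ≥ 0 with done, and ready at every k in [0,j-1].
  j=0: rhs fails.
  j=1: rhs fails.
  j=2: rhs holds; lhs holds on [0,1]. k = 2.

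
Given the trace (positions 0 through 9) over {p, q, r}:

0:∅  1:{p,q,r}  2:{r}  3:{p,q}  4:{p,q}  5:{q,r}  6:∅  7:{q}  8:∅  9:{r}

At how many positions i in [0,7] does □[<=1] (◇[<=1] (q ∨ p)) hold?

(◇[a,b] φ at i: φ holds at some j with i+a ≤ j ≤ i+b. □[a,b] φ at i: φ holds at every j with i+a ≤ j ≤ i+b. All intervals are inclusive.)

7

Evaluate at each i in [0,7]:
  i=0: ✓ (all of [0,1])
  i=1: ✓ (all of [1,2])
  i=2: ✓ (all of [2,3])
  i=3: ✓ (all of [3,4])
  i=4: ✓ (all of [4,5])
  i=5: ✓ (all of [5,6])
  i=6: ✓ (all of [6,7])
  i=7: ✗ (fails at j=8)
Positions where it holds: {0, 1, 2, 3, 4, 5, 6} → 7.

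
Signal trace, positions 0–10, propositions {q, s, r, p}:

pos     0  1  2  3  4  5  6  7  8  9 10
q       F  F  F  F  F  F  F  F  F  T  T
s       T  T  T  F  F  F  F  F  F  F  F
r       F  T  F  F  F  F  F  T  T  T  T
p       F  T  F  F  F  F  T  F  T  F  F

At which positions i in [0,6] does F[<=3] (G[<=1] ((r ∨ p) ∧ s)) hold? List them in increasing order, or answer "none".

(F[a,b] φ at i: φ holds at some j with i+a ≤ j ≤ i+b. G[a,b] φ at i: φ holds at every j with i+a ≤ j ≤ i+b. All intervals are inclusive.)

none

Evaluate at each i in [0,6]:
  i=0: ✗ (none in [0,3])
  i=1: ✗ (none in [1,4])
  i=2: ✗ (none in [2,5])
  i=3: ✗ (none in [3,6])
  i=4: ✗ (none in [4,7])
  i=5: ✗ (none in [5,8])
  i=6: ✗ (none in [6,9])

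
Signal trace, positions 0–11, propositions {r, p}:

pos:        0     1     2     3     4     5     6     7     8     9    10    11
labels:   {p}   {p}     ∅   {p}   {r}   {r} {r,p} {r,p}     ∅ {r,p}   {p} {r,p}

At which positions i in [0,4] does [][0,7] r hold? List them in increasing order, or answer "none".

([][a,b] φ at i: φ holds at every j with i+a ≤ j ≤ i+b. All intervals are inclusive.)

Evaluate at each i in [0,4]:
  i=0: ✗ (fails at j=0)
  i=1: ✗ (fails at j=1)
  i=2: ✗ (fails at j=2)
  i=3: ✗ (fails at j=3)
  i=4: ✗ (fails at j=8)

none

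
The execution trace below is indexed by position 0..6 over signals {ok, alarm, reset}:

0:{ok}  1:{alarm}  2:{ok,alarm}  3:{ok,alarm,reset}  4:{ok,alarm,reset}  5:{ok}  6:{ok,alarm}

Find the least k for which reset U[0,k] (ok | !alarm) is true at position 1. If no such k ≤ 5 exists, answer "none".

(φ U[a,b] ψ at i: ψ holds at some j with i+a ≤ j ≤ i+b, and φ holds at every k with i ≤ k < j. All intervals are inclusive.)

none

Need earliest j ≥ 1 with (ok | !alarm), and reset at every k in [1,j-1].
  j=1: rhs fails.
  j=2: rhs holds but lhs fails at k=1.
  j=3: rhs holds but lhs fails at k=1.
  j=4: rhs holds but lhs fails at k=1.
  j=5: rhs holds but lhs fails at k=1.
  j=6: rhs holds but lhs fails at k=1.
No witness within the range → none.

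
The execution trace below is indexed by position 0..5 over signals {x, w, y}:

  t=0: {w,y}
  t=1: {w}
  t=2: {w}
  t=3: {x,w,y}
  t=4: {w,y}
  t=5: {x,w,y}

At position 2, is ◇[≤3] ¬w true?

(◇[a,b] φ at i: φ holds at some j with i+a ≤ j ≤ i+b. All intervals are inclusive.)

Does not hold

Check ¬w at each j in [2,5]:
  j=2: false
  j=3: false
  j=4: false
  j=5: false
No position in the window satisfies it → formula fails.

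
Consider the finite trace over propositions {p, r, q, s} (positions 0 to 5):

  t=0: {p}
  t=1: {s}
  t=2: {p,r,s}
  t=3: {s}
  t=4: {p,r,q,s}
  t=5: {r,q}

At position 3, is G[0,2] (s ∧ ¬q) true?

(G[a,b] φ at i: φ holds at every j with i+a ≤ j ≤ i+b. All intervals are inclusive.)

Check (s ∧ ¬q) at every j in [3,5]:
  j=3: true
  j=4: false
  j=5: false
Fails at j=4 → formula fails.

No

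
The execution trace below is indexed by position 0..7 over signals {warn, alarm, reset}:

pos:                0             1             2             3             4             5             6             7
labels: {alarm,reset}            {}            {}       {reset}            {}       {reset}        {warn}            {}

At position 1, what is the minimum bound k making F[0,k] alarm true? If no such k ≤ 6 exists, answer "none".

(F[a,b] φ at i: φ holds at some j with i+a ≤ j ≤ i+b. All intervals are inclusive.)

none

Scan j = 1,2,… for alarm:
  j=1: fails
  j=2: fails
  j=3: fails
  j=4: fails
  j=5: fails
  j=6: fails
  j=7: fails
No j in [1,7] satisfies it → none.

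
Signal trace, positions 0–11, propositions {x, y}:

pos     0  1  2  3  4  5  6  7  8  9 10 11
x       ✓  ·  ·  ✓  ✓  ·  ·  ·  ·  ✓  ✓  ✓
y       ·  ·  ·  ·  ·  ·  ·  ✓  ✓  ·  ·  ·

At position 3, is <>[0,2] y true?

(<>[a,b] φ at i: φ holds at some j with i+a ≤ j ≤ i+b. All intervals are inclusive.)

Check y at each j in [3,5]:
  j=3: false
  j=4: false
  j=5: false
No position in the window satisfies it → formula fails.

Does not hold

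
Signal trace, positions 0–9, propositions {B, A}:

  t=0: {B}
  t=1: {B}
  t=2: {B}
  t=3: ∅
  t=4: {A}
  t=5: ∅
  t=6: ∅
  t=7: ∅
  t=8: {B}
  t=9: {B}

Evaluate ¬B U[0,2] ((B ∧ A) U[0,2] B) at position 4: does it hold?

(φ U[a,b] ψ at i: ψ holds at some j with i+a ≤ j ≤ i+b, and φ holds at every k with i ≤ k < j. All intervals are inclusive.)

Does not hold

Need some j in [4,6] with ((B ∧ A) U[0,2] B), and ¬B at every k in [4,j-1].
  j=4: ((B ∧ A) U[0,2] B) — fails.
  j=5: ((B ∧ A) U[0,2] B) — fails.
  j=6: ((B ∧ A) U[0,2] B) — fails.
No j in the window works → until fails.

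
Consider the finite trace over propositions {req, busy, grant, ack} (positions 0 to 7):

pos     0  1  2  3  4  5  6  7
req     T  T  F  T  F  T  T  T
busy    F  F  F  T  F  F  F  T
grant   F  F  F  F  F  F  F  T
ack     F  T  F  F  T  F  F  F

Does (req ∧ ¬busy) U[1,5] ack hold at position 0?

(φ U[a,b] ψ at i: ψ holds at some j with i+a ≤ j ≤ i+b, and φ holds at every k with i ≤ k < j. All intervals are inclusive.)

Need some j in [1,5] with ack, and (req ∧ ¬busy) at every k in [0,j-1].
  j=1: ack holds; (req ∧ ¬busy) holds at every k in [0,0] → satisfied.

True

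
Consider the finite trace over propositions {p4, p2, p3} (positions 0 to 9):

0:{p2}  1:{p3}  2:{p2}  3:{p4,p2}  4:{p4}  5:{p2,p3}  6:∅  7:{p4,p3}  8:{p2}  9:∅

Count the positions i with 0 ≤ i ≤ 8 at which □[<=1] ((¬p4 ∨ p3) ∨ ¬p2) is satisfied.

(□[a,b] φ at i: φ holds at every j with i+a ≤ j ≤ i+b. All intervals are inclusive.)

7

Evaluate at each i in [0,8]:
  i=0: ✓ (all of [0,1])
  i=1: ✓ (all of [1,2])
  i=2: ✗ (fails at j=3)
  i=3: ✗ (fails at j=3)
  i=4: ✓ (all of [4,5])
  i=5: ✓ (all of [5,6])
  i=6: ✓ (all of [6,7])
  i=7: ✓ (all of [7,8])
  i=8: ✓ (all of [8,9])
Positions where it holds: {0, 1, 4, 5, 6, 7, 8} → 7.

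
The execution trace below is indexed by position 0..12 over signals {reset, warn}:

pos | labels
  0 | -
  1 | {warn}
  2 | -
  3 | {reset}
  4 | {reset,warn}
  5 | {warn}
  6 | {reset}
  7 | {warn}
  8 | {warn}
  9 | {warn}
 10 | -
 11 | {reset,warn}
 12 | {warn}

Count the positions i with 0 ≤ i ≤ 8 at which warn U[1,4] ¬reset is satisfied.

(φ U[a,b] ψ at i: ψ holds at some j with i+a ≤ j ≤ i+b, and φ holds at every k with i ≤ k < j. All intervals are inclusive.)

Evaluate at each i in [0,8]:
  i=0: ✗ (lhs fails at k=0 before rhs at j=1)
  i=1: ✓ (rhs at j=2; lhs holds on [1,1])
  i=2: ✗ (lhs fails at k=2 before rhs at j=5)
  i=3: ✗ (lhs fails at k=3 before rhs at j=5)
  i=4: ✓ (rhs at j=5; lhs holds on [4,4])
  i=5: ✗ (lhs fails at k=6 before rhs at j=7)
  i=6: ✗ (lhs fails at k=6 before rhs at j=7)
  i=7: ✓ (rhs at j=8; lhs holds on [7,7])
  i=8: ✓ (rhs at j=9; lhs holds on [8,8])
Positions where it holds: {1, 4, 7, 8} → 4.

4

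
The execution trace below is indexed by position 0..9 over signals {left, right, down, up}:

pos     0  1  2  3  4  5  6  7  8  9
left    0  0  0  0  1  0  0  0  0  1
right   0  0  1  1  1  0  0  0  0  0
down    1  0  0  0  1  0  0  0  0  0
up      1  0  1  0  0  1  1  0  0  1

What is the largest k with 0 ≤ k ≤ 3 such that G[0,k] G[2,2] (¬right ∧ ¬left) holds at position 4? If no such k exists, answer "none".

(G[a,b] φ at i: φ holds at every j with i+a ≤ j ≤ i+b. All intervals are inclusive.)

G[2,2] (¬right ∧ ¬left) must hold from j=4 onward; find where it first fails.
  j=4: holds
  j=5: holds
  j=6: holds
  j=7: fails
Holds on [4,6], so largest k = 2.

2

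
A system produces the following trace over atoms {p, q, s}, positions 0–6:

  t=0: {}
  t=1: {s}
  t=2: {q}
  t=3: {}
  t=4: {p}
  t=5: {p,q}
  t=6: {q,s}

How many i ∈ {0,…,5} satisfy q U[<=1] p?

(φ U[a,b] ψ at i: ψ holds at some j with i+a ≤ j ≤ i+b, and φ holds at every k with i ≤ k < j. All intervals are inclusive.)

Evaluate at each i in [0,5]:
  i=0: ✗ (no rhs in [0,1])
  i=1: ✗ (no rhs in [1,2])
  i=2: ✗ (no rhs in [2,3])
  i=3: ✗ (lhs fails at k=3 before rhs at j=4)
  i=4: ✓ (rhs at j=4)
  i=5: ✓ (rhs at j=5)
Positions where it holds: {4, 5} → 2.

2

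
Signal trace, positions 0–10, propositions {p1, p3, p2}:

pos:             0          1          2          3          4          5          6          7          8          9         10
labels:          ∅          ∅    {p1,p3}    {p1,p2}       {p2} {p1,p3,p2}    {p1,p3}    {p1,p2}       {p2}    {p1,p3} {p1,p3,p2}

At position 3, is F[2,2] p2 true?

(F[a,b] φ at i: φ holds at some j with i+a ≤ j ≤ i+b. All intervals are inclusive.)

Check p2 at each j in [5,5]:
  j=5: true
Found at j=5 → formula holds.

Holds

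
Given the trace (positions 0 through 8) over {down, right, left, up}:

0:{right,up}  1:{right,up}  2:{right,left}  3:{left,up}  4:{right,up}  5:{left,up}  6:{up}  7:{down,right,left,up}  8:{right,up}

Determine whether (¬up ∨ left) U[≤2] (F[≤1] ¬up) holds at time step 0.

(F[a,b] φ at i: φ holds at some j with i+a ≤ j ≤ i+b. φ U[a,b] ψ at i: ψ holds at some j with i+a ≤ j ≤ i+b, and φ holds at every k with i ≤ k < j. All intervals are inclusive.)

False

Need some j in [0,2] with F[≤1] ¬up, and (¬up ∨ left) at every k in [0,j-1].
  j=0: F[≤1] ¬up — fails (none in [0,1]).
  j=1: F[≤1] ¬up holds, but (¬up ∨ left) fails at k=0 → not this j.
  j=2: F[≤1] ¬up holds, but (¬up ∨ left) fails at k=0 → not this j.
No j in the window works → until fails.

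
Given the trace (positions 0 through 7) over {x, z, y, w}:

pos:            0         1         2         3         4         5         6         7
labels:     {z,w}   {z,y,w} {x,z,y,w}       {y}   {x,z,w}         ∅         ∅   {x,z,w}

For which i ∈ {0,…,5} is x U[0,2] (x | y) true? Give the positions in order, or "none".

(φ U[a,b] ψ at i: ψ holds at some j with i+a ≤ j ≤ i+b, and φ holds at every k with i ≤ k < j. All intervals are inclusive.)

Evaluate at each i in [0,5]:
  i=0: ✗ (lhs fails at k=0 before rhs at j=1)
  i=1: ✓ (rhs at j=1)
  i=2: ✓ (rhs at j=2)
  i=3: ✓ (rhs at j=3)
  i=4: ✓ (rhs at j=4)
  i=5: ✗ (lhs fails at k=5 before rhs at j=7)

1, 2, 3, 4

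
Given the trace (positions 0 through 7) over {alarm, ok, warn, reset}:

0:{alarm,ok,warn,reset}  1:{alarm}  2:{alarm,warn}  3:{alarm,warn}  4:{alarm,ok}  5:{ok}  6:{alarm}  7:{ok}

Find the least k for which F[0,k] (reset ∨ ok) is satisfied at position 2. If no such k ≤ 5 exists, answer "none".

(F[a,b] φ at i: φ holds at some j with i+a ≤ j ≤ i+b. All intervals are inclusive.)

2

Scan j = 2,3,… for (reset ∨ ok):
  j=2: fails
  j=3: fails
  j=4: holds
First hit at j=4, so smallest k = 4-2 = 2.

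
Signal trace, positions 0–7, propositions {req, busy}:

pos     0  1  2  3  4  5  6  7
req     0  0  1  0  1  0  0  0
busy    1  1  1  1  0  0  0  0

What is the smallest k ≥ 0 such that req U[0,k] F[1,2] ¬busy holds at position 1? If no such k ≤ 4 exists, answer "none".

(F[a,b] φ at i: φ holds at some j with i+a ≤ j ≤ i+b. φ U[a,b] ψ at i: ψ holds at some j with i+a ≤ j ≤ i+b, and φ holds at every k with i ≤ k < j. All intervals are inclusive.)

none

Need earliest j ≥ 1 with F[1,2] ¬busy, and req at every k in [1,j-1].
  j=1: rhs fails.
  j=2: rhs holds but lhs fails at k=1.
  j=3: rhs holds but lhs fails at k=1.
  j=4: rhs holds but lhs fails at k=1.
  j=5: rhs holds but lhs fails at k=1.
No witness within the range → none.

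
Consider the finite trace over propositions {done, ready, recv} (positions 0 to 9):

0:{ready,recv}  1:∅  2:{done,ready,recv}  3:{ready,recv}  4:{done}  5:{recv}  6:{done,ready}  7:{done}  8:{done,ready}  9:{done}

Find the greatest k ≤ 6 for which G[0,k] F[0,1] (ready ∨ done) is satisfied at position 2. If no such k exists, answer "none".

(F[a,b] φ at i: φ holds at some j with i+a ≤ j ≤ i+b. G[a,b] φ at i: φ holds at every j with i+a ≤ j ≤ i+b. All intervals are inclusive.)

F[0,1] (ready ∨ done) must hold from j=2 onward; find where it first fails.
  j=2: holds
  j=3: holds
  j=4: holds
  j=5: holds
  j=6: holds
  j=7: holds
  j=8: holds
Holds through j=8; largest k = 6.

6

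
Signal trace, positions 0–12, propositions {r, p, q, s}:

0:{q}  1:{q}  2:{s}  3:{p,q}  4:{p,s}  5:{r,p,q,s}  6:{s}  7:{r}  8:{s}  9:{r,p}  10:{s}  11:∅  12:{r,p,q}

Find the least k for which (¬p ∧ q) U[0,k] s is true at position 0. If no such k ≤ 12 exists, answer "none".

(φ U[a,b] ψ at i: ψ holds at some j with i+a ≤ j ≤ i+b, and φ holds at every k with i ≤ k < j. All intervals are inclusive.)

Need earliest j ≥ 0 with s, and (¬p ∧ q) at every k in [0,j-1].
  j=0: rhs fails.
  j=1: rhs fails.
  j=2: rhs holds; lhs holds on [0,1]. k = 2.

2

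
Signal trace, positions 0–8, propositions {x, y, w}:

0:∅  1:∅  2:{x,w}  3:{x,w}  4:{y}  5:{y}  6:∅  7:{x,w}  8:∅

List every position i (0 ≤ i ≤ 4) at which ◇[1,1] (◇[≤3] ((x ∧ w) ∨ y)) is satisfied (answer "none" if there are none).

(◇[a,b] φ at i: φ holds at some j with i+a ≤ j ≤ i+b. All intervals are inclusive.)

0, 1, 2, 3, 4

Evaluate at each i in [0,4]:
  i=0: ✓ (witness j=1)
  i=1: ✓ (witness j=2)
  i=2: ✓ (witness j=3)
  i=3: ✓ (witness j=4)
  i=4: ✓ (witness j=5)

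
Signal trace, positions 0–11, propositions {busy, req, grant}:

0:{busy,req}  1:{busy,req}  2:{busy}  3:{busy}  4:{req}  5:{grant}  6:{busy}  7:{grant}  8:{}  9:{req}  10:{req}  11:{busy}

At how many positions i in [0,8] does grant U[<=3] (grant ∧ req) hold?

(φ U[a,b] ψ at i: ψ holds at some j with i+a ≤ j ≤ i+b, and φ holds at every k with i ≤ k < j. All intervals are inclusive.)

Evaluate at each i in [0,8]:
  i=0: ✗ (no rhs in [0,3])
  i=1: ✗ (no rhs in [1,4])
  i=2: ✗ (no rhs in [2,5])
  i=3: ✗ (no rhs in [3,6])
  i=4: ✗ (no rhs in [4,7])
  i=5: ✗ (no rhs in [5,8])
  i=6: ✗ (no rhs in [6,9])
  i=7: ✗ (no rhs in [7,10])
  i=8: ✗ (no rhs in [8,11])
Positions where it holds: {} → 0.

0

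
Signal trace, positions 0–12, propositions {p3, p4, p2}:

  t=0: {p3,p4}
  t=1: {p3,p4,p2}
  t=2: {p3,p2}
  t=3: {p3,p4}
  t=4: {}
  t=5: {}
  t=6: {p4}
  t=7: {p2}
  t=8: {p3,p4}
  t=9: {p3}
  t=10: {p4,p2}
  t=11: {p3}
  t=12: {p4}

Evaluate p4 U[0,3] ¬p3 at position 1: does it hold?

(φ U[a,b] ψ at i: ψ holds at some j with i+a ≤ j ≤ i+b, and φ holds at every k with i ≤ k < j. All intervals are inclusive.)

False

Need some j in [1,4] with ¬p3, and p4 at every k in [1,j-1].
  j=1: ¬p3 false.
  j=2: ¬p3 false.
  j=3: ¬p3 false.
  j=4: ¬p3 holds, but p4 fails at k=2 → not this j.
No j in the window works → until fails.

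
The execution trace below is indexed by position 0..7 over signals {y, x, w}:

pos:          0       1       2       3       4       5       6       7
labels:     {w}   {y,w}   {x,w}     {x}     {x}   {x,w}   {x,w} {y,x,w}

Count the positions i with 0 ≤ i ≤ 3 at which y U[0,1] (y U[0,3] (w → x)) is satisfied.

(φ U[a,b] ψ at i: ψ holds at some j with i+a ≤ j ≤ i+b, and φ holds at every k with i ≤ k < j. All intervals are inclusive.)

3

Evaluate at each i in [0,3]:
  i=0: ✗ (lhs fails at k=0 before rhs at j=1)
  i=1: ✓ (rhs at j=1)
  i=2: ✓ (rhs at j=2)
  i=3: ✓ (rhs at j=3)
Positions where it holds: {1, 2, 3} → 3.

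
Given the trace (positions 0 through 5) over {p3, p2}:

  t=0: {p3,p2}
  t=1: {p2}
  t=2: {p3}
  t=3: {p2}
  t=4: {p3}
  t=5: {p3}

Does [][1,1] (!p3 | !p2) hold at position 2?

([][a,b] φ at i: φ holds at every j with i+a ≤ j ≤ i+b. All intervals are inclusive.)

Check (!p3 | !p2) at every j in [3,3]:
  j=3: true
All positions satisfy it → formula holds.

True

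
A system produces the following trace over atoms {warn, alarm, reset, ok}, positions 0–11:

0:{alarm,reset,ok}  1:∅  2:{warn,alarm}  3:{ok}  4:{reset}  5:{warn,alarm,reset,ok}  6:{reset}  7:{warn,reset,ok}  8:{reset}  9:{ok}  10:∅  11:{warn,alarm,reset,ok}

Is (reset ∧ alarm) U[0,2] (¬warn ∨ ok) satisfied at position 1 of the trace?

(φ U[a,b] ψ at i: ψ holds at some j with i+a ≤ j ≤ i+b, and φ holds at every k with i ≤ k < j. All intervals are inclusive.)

Yes

Need some j in [1,3] with (¬warn ∨ ok), and (reset ∧ alarm) at every k in [1,j-1].
  j=1: (¬warn ∨ ok) holds; no prefix to check → satisfied.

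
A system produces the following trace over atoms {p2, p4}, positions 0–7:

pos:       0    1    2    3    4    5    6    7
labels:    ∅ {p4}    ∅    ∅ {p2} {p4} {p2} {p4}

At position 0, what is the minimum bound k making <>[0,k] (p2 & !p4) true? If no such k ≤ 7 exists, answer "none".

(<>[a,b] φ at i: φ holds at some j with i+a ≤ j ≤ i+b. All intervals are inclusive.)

Scan j = 0,1,… for (p2 & !p4):
  j=0: fails
  j=1: fails
  j=2: fails
  j=3: fails
  j=4: holds
First hit at j=4, so smallest k = 4-0 = 4.

4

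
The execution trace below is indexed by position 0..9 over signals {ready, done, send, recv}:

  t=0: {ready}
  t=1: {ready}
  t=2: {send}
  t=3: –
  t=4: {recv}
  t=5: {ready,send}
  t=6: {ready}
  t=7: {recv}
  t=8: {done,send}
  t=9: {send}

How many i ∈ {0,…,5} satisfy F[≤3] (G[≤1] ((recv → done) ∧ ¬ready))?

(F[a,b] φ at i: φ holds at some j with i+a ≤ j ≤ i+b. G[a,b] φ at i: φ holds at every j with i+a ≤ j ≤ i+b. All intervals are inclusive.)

Evaluate at each i in [0,5]:
  i=0: ✓ (witness j=2)
  i=1: ✓ (witness j=2)
  i=2: ✓ (witness j=2)
  i=3: ✗ (none in [3,6])
  i=4: ✗ (none in [4,7])
  i=5: ✓ (witness j=8)
Positions where it holds: {0, 1, 2, 5} → 4.

4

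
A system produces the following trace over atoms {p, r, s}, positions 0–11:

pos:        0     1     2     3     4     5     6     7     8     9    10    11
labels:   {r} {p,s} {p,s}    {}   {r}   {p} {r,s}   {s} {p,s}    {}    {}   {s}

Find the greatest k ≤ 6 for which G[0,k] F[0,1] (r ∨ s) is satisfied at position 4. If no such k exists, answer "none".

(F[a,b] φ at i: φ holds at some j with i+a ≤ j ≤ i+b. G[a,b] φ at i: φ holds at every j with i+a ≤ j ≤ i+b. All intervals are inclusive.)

4

F[0,1] (r ∨ s) must hold from j=4 onward; find where it first fails.
  j=4: holds
  j=5: holds
  j=6: holds
  j=7: holds
  j=8: holds
  j=9: fails
Holds on [4,8], so largest k = 4.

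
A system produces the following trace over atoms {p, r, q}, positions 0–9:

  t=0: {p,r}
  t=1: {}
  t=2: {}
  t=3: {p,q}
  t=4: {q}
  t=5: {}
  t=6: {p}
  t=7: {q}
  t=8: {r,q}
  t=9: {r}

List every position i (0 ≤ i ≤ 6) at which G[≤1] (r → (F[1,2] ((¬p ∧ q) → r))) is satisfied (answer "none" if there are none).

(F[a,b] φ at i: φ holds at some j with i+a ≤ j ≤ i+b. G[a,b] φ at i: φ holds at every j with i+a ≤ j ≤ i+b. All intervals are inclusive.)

Evaluate at each i in [0,6]:
  i=0: ✓ (all of [0,1])
  i=1: ✓ (all of [1,2])
  i=2: ✓ (all of [2,3])
  i=3: ✓ (all of [3,4])
  i=4: ✓ (all of [4,5])
  i=5: ✓ (all of [5,6])
  i=6: ✓ (all of [6,7])

0, 1, 2, 3, 4, 5, 6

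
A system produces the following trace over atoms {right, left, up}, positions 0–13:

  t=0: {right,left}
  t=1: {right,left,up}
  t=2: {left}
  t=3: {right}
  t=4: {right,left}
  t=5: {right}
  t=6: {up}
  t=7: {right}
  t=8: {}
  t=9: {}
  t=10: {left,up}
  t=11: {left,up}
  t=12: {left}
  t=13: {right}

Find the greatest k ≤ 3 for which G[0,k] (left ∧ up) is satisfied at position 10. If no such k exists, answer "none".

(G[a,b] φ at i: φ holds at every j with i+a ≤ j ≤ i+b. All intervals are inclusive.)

(left ∧ up) must hold from j=10 onward; find where it first fails.
  j=10: holds
  j=11: holds
  j=12: fails
Holds on [10,11], so largest k = 1.

1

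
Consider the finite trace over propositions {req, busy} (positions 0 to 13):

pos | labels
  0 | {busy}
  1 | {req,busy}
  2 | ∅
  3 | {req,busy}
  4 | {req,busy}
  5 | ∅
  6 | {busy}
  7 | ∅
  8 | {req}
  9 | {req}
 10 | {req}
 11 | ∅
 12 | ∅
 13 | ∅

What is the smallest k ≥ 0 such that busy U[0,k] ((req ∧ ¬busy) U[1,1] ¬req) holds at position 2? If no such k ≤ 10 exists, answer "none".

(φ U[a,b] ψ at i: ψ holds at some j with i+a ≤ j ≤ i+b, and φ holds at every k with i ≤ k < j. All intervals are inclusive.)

Need earliest j ≥ 2 with ((req ∧ ¬busy) U[1,1] ¬req), and busy at every k in [2,j-1].
  j=2: rhs fails.
  j=3: rhs fails.
  j=4: rhs fails.
  j=5: rhs fails.
  j=6: rhs fails.
  j=7: rhs fails.
  j=8: rhs fails.
  j=9: rhs fails.
  j=10: rhs holds but lhs fails at k=2.
  j=11: rhs fails.
  j=12: rhs fails.
No witness within the range → none.

none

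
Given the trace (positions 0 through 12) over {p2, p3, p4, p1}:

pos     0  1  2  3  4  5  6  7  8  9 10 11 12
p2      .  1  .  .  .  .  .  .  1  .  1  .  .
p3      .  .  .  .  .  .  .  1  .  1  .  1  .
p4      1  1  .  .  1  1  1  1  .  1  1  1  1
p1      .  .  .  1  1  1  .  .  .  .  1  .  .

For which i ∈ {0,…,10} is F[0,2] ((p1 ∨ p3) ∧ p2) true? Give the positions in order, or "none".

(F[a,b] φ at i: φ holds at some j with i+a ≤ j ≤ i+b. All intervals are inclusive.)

Evaluate at each i in [0,10]:
  i=0: ✗ (none in [0,2])
  i=1: ✗ (none in [1,3])
  i=2: ✗ (none in [2,4])
  i=3: ✗ (none in [3,5])
  i=4: ✗ (none in [4,6])
  i=5: ✗ (none in [5,7])
  i=6: ✗ (none in [6,8])
  i=7: ✗ (none in [7,9])
  i=8: ✓ (witness j=10)
  i=9: ✓ (witness j=10)
  i=10: ✓ (witness j=10)

8, 9, 10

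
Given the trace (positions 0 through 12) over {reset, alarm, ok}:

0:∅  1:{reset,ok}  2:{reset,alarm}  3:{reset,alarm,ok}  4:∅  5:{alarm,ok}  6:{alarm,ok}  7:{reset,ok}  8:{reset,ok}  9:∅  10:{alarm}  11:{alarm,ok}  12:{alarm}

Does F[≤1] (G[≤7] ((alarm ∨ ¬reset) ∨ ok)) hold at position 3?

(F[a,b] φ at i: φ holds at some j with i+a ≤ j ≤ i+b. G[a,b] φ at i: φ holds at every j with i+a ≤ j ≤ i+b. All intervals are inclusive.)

Yes

Check G[≤7] ((alarm ∨ ¬reset) ∨ ok) at each j in [3,4]:
  j=3: holds on [3,10]
  j=4: holds on [4,11]
Found at j=3 → formula holds.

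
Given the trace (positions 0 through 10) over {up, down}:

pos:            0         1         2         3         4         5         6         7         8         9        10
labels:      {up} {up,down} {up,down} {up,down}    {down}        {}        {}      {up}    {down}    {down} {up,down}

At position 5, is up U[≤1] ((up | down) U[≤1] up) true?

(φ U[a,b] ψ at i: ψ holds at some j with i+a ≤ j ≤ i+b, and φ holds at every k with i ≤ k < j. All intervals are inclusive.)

Need some j in [5,6] with ((up | down) U[≤1] up), and up at every k in [5,j-1].
  j=5: ((up | down) U[≤1] up) — fails.
  j=6: ((up | down) U[≤1] up) — fails.
No j in the window works → until fails.

Does not hold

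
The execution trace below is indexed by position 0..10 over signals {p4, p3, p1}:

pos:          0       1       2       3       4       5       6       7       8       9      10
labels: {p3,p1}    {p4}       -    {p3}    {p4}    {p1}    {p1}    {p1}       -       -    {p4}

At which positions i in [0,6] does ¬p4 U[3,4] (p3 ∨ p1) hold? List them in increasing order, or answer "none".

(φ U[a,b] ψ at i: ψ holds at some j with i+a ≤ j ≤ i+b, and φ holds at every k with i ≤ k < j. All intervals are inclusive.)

none

Evaluate at each i in [0,6]:
  i=0: ✗ (lhs fails at k=1 before rhs at j=3)
  i=1: ✗ (lhs fails at k=1 before rhs at j=5)
  i=2: ✗ (lhs fails at k=4 before rhs at j=5)
  i=3: ✗ (lhs fails at k=4 before rhs at j=6)
  i=4: ✗ (lhs fails at k=4 before rhs at j=7)
  i=5: ✗ (no rhs in [8,9])
  i=6: ✗ (no rhs in [9,10])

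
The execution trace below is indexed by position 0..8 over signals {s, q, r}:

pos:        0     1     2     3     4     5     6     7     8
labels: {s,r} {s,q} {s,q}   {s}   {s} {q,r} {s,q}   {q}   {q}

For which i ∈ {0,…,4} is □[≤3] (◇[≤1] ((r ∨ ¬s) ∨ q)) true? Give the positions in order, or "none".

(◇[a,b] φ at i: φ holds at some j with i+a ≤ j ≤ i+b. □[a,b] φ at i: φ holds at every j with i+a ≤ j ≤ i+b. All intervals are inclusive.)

Evaluate at each i in [0,4]:
  i=0: ✗ (fails at j=3)
  i=1: ✗ (fails at j=3)
  i=2: ✗ (fails at j=3)
  i=3: ✗ (fails at j=3)
  i=4: ✓ (all of [4,7])

4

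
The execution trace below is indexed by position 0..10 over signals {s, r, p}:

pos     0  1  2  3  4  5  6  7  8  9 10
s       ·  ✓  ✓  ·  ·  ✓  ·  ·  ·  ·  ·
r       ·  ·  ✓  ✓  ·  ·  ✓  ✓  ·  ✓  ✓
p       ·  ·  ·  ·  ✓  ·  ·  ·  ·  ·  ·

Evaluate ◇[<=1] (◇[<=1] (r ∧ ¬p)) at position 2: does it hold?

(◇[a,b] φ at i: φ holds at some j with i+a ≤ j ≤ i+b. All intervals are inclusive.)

Check ◇[<=1] (r ∧ ¬p) at each j in [2,3]:
  j=2: holds (witness at 2)
  j=3: holds (witness at 3)
Found at j=2 → formula holds.

Holds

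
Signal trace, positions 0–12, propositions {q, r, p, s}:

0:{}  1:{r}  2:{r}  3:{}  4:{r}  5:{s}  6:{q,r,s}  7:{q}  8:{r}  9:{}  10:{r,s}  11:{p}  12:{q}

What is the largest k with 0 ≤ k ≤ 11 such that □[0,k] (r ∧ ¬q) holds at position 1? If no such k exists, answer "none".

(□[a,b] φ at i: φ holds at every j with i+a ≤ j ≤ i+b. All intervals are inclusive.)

(r ∧ ¬q) must hold from j=1 onward; find where it first fails.
  j=1: holds
  j=2: holds
  j=3: fails
Holds on [1,2], so largest k = 1.

1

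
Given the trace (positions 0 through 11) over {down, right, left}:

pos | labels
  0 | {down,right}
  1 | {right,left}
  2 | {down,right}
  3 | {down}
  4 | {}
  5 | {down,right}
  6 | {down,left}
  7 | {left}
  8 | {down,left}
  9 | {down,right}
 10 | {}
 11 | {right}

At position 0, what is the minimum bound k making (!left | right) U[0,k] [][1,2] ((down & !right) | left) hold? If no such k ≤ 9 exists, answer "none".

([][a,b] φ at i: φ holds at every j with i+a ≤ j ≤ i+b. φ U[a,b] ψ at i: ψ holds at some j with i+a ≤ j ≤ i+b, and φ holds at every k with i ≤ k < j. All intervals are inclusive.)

Need earliest j ≥ 0 with [][1,2] ((down & !right) | left), and (!left | right) at every k in [0,j-1].
  j=0: rhs fails.
  j=1: rhs fails.
  j=2: rhs fails.
  j=3: rhs fails.
  j=4: rhs fails.
  j=5: rhs holds; lhs holds on [0,4]. k = 5.

5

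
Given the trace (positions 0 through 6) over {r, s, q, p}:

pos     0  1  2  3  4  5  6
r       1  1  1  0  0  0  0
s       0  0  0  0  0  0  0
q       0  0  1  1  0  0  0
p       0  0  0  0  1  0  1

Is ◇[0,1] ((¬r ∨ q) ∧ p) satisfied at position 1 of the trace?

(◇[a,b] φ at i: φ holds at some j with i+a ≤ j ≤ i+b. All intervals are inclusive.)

No

Check ((¬r ∨ q) ∧ p) at each j in [1,2]:
  j=1: false
  j=2: false
No position in the window satisfies it → formula fails.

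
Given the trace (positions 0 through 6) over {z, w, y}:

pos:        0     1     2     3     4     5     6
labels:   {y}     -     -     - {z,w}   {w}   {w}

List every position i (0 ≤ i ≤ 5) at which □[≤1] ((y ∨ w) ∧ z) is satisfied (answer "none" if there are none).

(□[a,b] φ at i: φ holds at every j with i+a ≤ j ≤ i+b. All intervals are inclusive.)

Evaluate at each i in [0,5]:
  i=0: ✗ (fails at j=0)
  i=1: ✗ (fails at j=1)
  i=2: ✗ (fails at j=2)
  i=3: ✗ (fails at j=3)
  i=4: ✗ (fails at j=5)
  i=5: ✗ (fails at j=5)

none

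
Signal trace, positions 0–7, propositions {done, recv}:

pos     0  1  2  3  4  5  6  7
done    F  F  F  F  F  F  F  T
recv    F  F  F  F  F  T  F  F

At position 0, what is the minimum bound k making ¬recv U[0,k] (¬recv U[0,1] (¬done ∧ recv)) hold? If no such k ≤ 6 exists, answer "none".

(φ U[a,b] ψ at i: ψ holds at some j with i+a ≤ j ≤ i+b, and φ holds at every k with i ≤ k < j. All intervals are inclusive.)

4

Need earliest j ≥ 0 with (¬recv U[0,1] (¬done ∧ recv)), and ¬recv at every k in [0,j-1].
  j=0: rhs fails.
  j=1: rhs fails.
  j=2: rhs fails.
  j=3: rhs fails.
  j=4: rhs holds; lhs holds on [0,3]. k = 4.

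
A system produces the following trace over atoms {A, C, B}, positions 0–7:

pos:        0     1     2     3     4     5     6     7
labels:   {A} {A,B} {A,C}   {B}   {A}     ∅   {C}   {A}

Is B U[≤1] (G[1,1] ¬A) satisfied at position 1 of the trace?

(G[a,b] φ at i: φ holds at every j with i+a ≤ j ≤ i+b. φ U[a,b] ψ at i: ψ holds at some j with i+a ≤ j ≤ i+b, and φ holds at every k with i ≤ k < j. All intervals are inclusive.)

Holds

Need some j in [1,2] with G[1,1] ¬A, and B at every k in [1,j-1].
  j=1: G[1,1] ¬A — fails at 2.
  j=2: G[1,1] ¬A holds; B holds at every k in [1,1] → satisfied.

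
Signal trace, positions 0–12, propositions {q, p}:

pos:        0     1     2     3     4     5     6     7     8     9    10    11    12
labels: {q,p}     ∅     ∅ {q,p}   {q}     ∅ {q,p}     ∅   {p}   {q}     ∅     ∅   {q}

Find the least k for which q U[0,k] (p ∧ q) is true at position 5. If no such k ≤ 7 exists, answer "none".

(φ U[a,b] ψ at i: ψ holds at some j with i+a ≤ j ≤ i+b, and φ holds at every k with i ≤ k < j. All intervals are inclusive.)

Need earliest j ≥ 5 with (p ∧ q), and q at every k in [5,j-1].
  j=5: rhs fails.
  j=6: rhs holds but lhs fails at k=5.
  j=7: rhs fails.
  j=8: rhs fails.
  j=9: rhs fails.
  j=10: rhs fails.
  j=11: rhs fails.
  j=12: rhs fails.
No witness within the range → none.

none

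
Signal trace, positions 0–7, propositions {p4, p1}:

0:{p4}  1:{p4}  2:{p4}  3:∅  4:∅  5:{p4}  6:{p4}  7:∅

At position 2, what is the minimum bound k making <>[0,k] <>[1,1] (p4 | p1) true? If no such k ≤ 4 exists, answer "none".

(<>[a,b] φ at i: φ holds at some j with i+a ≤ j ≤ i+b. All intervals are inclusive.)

Scan j = 2,3,… for <>[1,1] (p4 | p1):
  j=2: fails
  j=3: fails
  j=4: holds
First hit at j=4, so smallest k = 4-2 = 2.

2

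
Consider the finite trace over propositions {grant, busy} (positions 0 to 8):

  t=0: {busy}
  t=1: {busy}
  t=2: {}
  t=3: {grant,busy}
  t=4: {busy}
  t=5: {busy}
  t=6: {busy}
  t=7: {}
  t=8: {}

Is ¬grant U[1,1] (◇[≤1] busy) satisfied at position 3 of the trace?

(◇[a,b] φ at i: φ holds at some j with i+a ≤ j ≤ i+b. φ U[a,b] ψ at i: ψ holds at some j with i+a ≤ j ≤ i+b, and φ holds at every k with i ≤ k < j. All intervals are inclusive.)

No

Need some j in [4,4] with ◇[≤1] busy, and ¬grant at every k in [3,j-1].
  j=4: ◇[≤1] busy holds, but ¬grant fails at k=3 → not this j.
No j in the window works → until fails.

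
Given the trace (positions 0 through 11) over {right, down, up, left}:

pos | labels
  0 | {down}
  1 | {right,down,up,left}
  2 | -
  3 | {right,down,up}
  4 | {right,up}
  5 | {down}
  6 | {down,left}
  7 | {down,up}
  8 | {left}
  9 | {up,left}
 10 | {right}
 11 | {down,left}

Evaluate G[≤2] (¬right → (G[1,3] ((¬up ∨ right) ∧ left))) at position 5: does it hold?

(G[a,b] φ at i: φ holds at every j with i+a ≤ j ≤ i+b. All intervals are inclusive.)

Check (¬right → (G[1,3] ((¬up ∨ right) ∧ left))) at every j in [5,7]:
  j=5: antecedent true; consequent fails at 7 → ✗
  j=6: antecedent true; consequent fails at 7 → ✗
  j=7: antecedent true; consequent fails at 9 → ✗
Fails at j=5 → formula fails.

Does not hold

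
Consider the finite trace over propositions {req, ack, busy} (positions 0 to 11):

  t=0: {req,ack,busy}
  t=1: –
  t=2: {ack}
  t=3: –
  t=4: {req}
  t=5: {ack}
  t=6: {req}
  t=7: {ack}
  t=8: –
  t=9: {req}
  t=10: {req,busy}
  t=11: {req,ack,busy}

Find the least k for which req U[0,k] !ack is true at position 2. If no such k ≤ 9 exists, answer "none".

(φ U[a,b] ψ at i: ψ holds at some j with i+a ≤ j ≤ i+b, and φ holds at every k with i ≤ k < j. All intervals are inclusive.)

Need earliest j ≥ 2 with !ack, and req at every k in [2,j-1].
  j=2: rhs fails.
  j=3: rhs holds but lhs fails at k=2.
  j=4: rhs holds but lhs fails at k=2.
  j=5: rhs fails.
  j=6: rhs holds but lhs fails at k=2.
  j=7: rhs fails.
  j=8: rhs holds but lhs fails at k=2.
  j=9: rhs holds but lhs fails at k=2.
  j=10: rhs holds but lhs fails at k=2.
  j=11: rhs fails.
No witness within the range → none.

none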